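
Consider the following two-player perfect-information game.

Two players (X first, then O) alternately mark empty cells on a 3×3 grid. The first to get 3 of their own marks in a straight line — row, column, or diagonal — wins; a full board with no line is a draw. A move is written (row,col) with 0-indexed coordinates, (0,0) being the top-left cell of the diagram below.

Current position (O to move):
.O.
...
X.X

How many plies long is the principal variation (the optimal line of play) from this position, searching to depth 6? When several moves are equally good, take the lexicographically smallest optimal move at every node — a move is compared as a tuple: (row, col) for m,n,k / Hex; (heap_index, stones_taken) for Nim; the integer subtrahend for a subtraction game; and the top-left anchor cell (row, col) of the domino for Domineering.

ply 1, O at .O./.../X.X | (0,0)=-1→OO./.../X.X*; (0,2)=-1→.OO/.../X.X; (1,0)=-1→.O./O../X.X; (1,1)=-1→.O./.O./X.X; (1,2)=-1→.O./..O/X.X; (2,1)=-1→.O./.../XOX
ply 2, X at OO./.../X.X | (0,2)=+1→OOX/.../X.X*; (1,0)=-1→OO./X../X.X; (1,1)=-1→OO./.X./X.X; (1,2)=-1→OO./..X/X.X; (2,1)=+1→OO./.../XXX
ply 3, O at OOX/.../X.X | (1,0)=-1→OOX/O../X.X*; (1,1)=-1→OOX/.O./X.X; (1,2)=-1→OOX/..O/X.X; (2,1)=-1→OOX/.../XOX
ply 4, X at OOX/O../X.X | (1,1)=+1→OOX/OX./X.X*; (1,2)=+1→OOX/O.X/X.X; (2,1)=+1→OOX/O../XXX
ply 5: OOX/OX./X.X is terminal -1 (O); from .O./.../X.X depth 6

PV length from [.O./.../X.X]: 4 plies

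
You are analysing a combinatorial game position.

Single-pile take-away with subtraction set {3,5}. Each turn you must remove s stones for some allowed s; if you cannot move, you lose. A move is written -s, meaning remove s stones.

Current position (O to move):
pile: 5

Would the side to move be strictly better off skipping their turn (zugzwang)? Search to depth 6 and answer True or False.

ply 1, O at 5 | -3=+1→2*; -5=+1→0
ply 2: 2 is terminal -1 (X); from 5 depth 6
suppose O passes — search the same position with X to move:
pass> ply 1, X at 5 | -3=+1→2*; -5=+1→0
pass> ply 2: 2 is terminal -1 (O); from 5 depth 6
for O: play +1, pass -1

zugzwang(5, O) = False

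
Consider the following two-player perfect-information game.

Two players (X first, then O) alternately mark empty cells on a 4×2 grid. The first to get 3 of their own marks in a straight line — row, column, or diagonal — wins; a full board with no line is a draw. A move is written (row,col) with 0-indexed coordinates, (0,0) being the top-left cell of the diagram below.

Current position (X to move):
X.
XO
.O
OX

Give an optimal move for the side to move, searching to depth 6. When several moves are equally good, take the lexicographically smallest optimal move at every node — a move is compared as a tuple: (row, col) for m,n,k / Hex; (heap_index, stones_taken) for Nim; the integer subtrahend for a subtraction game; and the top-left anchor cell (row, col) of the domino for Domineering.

ply 1, X at X./XO/.O/OX | (0,1)=+0→XX/XO/.O/OX; (2,0)=+1→X./XO/XO/OX*
ply 2: X./XO/XO/OX is terminal -1 (O); from X./XO/.O/OX depth 6

X's best at [X./XO/.O/OX]: (2,0)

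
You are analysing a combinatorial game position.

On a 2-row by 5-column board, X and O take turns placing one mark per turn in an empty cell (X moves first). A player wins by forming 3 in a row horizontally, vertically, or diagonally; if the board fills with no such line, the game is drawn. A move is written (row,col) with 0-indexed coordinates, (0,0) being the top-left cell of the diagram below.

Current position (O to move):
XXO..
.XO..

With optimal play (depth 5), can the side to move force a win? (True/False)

p1 O@[XXO../.XO..]: (0,3)[XXOO./.XO..]+0* (0,4)[XXO.O/.XO..]+0 (1,0)[XXO../OXO..]+0 (1,3)[XXO../.XOO.]+0 (1,4)[XXO../.XO.O]+0
p2 X@[XXOO./.XO..]: (0,4)[XXOOX/.XO..]+0* (1,0)[XXOO./XXO..]-1 (1,3)[XXOO./.XOX.]-1 (1,4)[XXOO./.XO.X]-1
p3 O@[XXOOX/.XO..]: (1,0)[XXOOX/OXO..]+0* (1,3)[XXOOX/.XOO.]+0 (1,4)[XXOOX/.XO.O]+0
p4 X@[XXOOX/OXO..]: (1,3)[XXOOX/OXOX.]+0* (1,4)[XXOOX/OXO.X]+0
p5 O@[XXOOX/OXOX.]: (1,4)[XXOOX/OXOXO]+0*
p6 X@[XXOOX/OXOXO] terminal +0; root [XXO../.XO..] d5

O winning at [XXO../.XO..]: False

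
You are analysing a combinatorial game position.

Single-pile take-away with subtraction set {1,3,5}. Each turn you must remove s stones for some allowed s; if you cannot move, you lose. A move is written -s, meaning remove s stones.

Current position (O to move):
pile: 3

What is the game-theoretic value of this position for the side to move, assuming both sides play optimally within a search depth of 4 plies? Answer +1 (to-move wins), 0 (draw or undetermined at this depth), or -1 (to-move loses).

[3] O move#1: -1:+1/2*, -3:+1/0
[2] X move#2: -1:-1/1*
[1] O move#3: -1:+1/0*
[0] end (terminal -1, X#4); searched 3 to 4

value(3, O) = +1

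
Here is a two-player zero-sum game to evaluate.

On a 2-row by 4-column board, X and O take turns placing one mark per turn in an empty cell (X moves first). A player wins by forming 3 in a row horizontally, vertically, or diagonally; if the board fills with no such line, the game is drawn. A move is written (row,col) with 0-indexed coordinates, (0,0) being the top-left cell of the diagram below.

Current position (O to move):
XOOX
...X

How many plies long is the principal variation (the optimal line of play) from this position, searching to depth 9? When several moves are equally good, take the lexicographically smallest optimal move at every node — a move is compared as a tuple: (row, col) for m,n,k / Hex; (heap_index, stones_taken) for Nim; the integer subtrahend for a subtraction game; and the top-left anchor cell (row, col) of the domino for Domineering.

p1 O@[XOOX/...X]: (1,0)[XOOX/O..X]+0* (1,1)[XOOX/.O.X]+0 (1,2)[XOOX/..OX]+0
p2 X@[XOOX/O..X]: (1,1)[XOOX/OX.X]+0* (1,2)[XOOX/O.XX]+0
p3 O@[XOOX/OX.X]: (1,2)[XOOX/OXOX]+0*
p4 X@[XOOX/OXOX] terminal +0; root [XOOX/...X] d9

PV length from [XOOX/...X]: 3 plies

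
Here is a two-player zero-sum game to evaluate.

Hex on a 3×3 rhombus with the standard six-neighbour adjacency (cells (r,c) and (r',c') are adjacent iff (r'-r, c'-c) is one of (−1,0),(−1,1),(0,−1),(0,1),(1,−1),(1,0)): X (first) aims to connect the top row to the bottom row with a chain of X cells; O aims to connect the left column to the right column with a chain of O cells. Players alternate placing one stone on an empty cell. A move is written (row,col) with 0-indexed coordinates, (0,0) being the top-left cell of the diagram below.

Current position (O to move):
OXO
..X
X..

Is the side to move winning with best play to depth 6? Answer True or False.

ply 1, O at OXO/..X/X.. | (1,0)=-1→OXO/O.X/X..*; (1,1)=-1→OXO/.OX/X..; (2,1)=-1→OXO/..X/XO.; (2,2)=-1→OXO/..X/X.O
ply 2, X at OXO/O.X/X.. | (1,1)=+1→OXO/OXX/X..*; (2,1)=-1→OXO/O.X/XX.; (2,2)=-1→OXO/O.X/X.X
ply 3: OXO/OXX/X.. is terminal -1 (O); from OXO/..X/X.. depth 6

O winning at [OXO/..X/X..]: False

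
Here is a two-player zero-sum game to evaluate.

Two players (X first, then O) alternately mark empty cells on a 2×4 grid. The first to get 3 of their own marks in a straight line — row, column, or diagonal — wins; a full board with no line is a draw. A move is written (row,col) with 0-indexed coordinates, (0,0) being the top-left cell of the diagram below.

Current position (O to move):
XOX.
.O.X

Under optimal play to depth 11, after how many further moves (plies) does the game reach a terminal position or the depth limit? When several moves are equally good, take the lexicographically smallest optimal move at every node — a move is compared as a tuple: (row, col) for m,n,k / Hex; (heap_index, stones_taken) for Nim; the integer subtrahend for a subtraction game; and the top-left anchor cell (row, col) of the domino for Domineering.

ply 1, O at XOX./.O.X | (0,3)=+0→XOXO/.O.X*; (1,0)=+0→XOX./OO.X; (1,2)=+0→XOX./.OOX
ply 2, X at XOXO/.O.X | (1,0)=+0→XOXO/XO.X*; (1,2)=+0→XOXO/.OXX
ply 3, O at XOXO/XO.X | (1,2)=+0→XOXO/XOOX*
ply 4: XOXO/XOOX is terminal +0 (X); from XOX./.O.X depth 11

PV length from [XOX./.O.X]: 3 plies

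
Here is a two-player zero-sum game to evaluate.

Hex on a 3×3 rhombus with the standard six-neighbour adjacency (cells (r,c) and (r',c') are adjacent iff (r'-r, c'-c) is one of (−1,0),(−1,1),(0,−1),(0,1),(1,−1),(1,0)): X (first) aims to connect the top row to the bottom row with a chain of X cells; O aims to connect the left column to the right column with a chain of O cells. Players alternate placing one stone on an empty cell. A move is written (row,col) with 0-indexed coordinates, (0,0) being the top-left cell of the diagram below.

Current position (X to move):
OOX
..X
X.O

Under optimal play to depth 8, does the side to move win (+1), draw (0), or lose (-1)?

[OOX/..X/X.O] X move#1: (1,0):+1/OOX/X.X/X.O*, (1,1):+1/OOX/.XX/X.O, (2,1):+1/OOX/..X/XXO
[OOX/X.X/X.O] O move#2: (1,1):-1/OOX/XOX/X.O*, (2,1):-1/OOX/X.X/XOO
[OOX/XOX/X.O] X move#3: (2,1):+1/OOX/XOX/XXO*
[OOX/XOX/XXO] end (terminal -1, O#4); searched OOX/..X/X.O to 8

value(OOX/..X/X.O, X) = +1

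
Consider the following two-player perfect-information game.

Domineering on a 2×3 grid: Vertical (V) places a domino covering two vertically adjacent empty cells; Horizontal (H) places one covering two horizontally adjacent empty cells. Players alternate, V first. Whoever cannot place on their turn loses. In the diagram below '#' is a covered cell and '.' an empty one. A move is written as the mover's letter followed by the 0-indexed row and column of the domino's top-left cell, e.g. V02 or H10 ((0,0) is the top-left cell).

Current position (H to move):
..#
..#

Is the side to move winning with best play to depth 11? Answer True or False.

H winning at [..#/..#]: True

[..#/..#] H move#1: H00:+1/###/..#*, H10:+1/..#/###
[###/..#] end (terminal -1, V#2); searched ..#/..# to 11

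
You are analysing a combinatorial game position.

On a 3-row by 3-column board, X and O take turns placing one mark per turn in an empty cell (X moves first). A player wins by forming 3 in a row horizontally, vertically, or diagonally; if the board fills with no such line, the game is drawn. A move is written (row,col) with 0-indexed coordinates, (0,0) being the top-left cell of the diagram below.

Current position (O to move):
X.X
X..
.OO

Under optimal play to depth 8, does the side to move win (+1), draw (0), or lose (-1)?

value(X.X/X../.OO, O) = +1

[X.X/X../.OO] O move#1: (0,1):-1/XOX/X../.OO, (1,1):-1/X.X/XO./.OO, (1,2):-1/X.X/X.O/.OO, (2,0):+1/X.X/X../OOO*
[X.X/X../OOO] end (terminal -1, X#2); searched X.X/X../.OO to 8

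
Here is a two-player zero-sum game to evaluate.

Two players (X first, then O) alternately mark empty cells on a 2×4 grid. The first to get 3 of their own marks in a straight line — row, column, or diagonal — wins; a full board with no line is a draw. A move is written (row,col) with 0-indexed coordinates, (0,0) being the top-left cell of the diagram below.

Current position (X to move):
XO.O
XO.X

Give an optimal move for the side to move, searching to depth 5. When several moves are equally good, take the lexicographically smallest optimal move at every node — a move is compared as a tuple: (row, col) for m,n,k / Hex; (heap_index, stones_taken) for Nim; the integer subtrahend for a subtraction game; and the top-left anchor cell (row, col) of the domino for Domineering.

[XO.O/XO.X] X move#1: (0,2):+0/XOXO/XO.X*, (1,2):-1/XO.O/XOXX
[XOXO/XO.X] O move#2: (1,2):+0/XOXO/XOOX*
[XOXO/XOOX] end (terminal +0, X#3); searched XO.O/XO.X to 5

X's best at [XO.O/XO.X]: (0,2)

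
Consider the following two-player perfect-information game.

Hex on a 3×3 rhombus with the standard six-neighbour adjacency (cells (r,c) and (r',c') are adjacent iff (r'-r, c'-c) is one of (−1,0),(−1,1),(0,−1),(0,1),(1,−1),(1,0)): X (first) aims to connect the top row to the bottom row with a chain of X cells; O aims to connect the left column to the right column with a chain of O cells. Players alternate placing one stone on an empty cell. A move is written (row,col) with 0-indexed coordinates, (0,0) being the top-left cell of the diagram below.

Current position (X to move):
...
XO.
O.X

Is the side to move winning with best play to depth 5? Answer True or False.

[.../XO./O.X] X move#1: (0,0):-1/X../XO./O.X*, (0,1):-1/.X./XO./O.X, (0,2):-1/..X/XO./O.X, (1,2):-1/.../XOX/O.X, (2,1):-1/.../XO./OXX
[X../XO./O.X] O move#2: (0,1):+1/XO./XO./O.X*, (0,2):+1/X.O/XO./O.X, (1,2):+1/X../XOO/O.X, (2,1):+1/X../XO./OOX
[XO./XO./O.X] X move#3: (0,2):-1/XOX/XO./O.X*, (1,2):-1/XO./XOX/O.X, (2,1):-1/XO./XO./OXX
[XOX/XO./O.X] O move#4: (1,2):+1/XOX/XOO/O.X*, (2,1):-1/XOX/XO./OOX
[XOX/XOO/O.X] end (terminal -1, X#5); searched .../XO./O.X to 5

X winning at [.../XO./O.X]: False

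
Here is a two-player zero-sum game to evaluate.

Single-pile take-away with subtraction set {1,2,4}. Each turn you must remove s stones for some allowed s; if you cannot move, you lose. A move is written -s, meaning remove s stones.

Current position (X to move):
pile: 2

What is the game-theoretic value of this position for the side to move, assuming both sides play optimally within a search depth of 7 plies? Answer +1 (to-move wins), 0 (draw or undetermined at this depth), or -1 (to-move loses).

[2] X move#1: -1:-1/1, -2:+1/0*
[0] end (terminal -1, O#2); searched 2 to 7

value(2, X) = +1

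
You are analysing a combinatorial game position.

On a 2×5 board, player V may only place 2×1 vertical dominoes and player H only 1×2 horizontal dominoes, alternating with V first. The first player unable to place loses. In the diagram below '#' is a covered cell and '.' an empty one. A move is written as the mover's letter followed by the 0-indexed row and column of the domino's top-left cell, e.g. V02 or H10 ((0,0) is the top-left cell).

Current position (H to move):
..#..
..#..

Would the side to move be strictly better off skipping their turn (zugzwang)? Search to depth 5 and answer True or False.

[..#../..#..] H move#1: H00:-1/###../..#..*, H03:-1/..###/..#.., H10:-1/..#../###.., H13:-1/..#../..###
[###../..#..] V move#2: V03:+1/####./..##.*, V04:+1/###.#/..#.#
[####./..##.] H move#3: H10:-1/####./####.*
[####./####.] V move#4: V04:+1/#####/#####*
[#####/#####] end (terminal -1, H#5); searched ..#../..#.. to 5
suppose H passes — search the same position with V to move:
pass> [..#../..#..] V move#1: V00:-1/#.#../#.#..*, V01:-1/.##../.##.., V03:-1/..##./..##., V04:-1/..#.#/..#.#
pass> [#.#../#.#..] H move#2: H03:+1/#.###/#.#..*, H13:+1/#.#../#.###
pass> [#.###/#.#..] V move#3: V01:-1/#####/###..*
pass> [#####/###..] H move#4: H13:+1/#####/#####*
pass> [#####/#####] end (terminal -1, V#5); searched ..#../..#.. to 5
for H: play -1, pass +1

zugzwang(..#../..#.., H) = True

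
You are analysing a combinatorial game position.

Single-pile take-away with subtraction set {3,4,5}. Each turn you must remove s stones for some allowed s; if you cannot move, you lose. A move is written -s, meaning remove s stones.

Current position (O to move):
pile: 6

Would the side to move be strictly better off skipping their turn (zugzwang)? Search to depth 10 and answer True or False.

ply 1, O at 6 | -3=-1→3; -4=+1→2*; -5=+1→1
ply 2: 2 is terminal -1 (X); from 6 depth 10
suppose O passes — search the same position with X to move:
pass> ply 1, X at 6 | -3=-1→3; -4=+1→2*; -5=+1→1
pass> ply 2: 2 is terminal -1 (O); from 6 depth 10
for O: play +1, pass -1

zugzwang(6, O) = False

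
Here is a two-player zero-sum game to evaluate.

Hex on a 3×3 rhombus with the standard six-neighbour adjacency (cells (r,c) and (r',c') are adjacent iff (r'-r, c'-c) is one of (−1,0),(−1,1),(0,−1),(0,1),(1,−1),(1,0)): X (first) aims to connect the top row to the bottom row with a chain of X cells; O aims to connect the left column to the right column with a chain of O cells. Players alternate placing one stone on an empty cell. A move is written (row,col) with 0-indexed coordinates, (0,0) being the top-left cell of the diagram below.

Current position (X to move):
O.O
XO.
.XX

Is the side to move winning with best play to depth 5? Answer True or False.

ply 1, X at O.O/XO./.XX | (0,1)=-1→OXO/XO./.XX*; (1,2)=-1→O.O/XOX/.XX; (2,0)=-1→O.O/XO./XXX
ply 2, O at OXO/XO./.XX | (1,2)=-1→OXO/XOO/.XX; (2,0)=+1→OXO/XO./OXX*
ply 3: OXO/XO./OXX is terminal -1 (X); from O.O/XO./.XX depth 5

X winning at [O.O/XO./.XX]: False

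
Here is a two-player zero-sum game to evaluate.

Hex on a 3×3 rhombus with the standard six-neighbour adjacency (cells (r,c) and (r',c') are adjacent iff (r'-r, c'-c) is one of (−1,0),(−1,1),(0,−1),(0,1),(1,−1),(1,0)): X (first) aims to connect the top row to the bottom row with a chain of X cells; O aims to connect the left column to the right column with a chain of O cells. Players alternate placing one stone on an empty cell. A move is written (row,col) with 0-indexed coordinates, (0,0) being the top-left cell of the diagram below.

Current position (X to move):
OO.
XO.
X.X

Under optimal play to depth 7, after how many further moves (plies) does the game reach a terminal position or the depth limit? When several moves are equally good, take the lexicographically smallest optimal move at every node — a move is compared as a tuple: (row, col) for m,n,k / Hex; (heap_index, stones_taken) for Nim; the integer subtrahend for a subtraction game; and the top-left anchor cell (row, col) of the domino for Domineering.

p1 X@[OO./XO./X.X]: (0,2)[OOX/XO./X.X]-1* (1,2)[OO./XOX/X.X]-1 (2,1)[OO./XO./XXX]-1
p2 O@[OOX/XO./X.X]: (1,2)[OOX/XOO/X.X]+1* (2,1)[OOX/XO./XOX]-1
p3 X@[OOX/XOO/X.X] terminal -1; root [OO./XO./X.X] d7

PV length from [OO./XO./X.X]: 2 plies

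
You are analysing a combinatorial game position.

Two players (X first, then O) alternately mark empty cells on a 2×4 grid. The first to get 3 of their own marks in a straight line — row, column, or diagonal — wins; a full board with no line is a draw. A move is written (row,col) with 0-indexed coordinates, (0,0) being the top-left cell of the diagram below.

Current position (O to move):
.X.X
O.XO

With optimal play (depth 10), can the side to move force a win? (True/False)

p1 O@[.X.X/O.XO]: (0,0)[OX.X/O.XO]-1 (0,2)[.XOX/O.XO]+0* (1,1)[.X.X/OOXO]-1
p2 X@[.XOX/O.XO]: (0,0)[XXOX/O.XO]+0* (1,1)[.XOX/OXXO]+0
p3 O@[XXOX/O.XO]: (1,1)[XXOX/OOXO]+0*
p4 X@[XXOX/OOXO] terminal +0; root [.X.X/O.XO] d10

O winning at [.X.X/O.XO]: False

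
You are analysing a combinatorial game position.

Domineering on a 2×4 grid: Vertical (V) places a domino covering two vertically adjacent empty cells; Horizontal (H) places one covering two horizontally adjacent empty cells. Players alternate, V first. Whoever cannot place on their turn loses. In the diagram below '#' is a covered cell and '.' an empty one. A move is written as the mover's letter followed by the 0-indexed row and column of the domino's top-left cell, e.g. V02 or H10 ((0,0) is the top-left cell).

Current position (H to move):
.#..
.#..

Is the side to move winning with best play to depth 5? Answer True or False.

p1 H@[.#../.#..]: H02[.###/.#..]+1* H12[.#../.###]+1
p2 V@[.###/.#..]: V00[####/##..]-1*
p3 H@[####/##..]: H12[####/####]+1*
p4 V@[####/####] terminal -1; root [.#../.#..] d5

H winning at [.#../.#..]: True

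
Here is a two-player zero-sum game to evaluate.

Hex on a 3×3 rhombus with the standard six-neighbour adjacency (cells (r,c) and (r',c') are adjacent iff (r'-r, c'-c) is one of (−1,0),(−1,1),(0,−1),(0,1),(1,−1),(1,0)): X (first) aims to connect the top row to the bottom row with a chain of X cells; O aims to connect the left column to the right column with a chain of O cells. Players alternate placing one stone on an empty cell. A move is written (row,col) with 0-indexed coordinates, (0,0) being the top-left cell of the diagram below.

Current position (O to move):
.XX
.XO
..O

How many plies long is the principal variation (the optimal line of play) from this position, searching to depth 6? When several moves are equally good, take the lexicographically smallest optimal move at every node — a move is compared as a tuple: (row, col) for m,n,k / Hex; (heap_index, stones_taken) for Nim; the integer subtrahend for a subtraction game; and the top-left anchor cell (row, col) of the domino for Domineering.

ply 1, O at .XX/.XO/..O | (0,0)=-1→OXX/.XO/..O*; (1,0)=-1→.XX/OXO/..O; (2,0)=-1→.XX/.XO/O.O; (2,1)=-1→.XX/.XO/.OO
ply 2, X at OXX/.XO/..O | (1,0)=+1→OXX/XXO/..O*; (2,0)=+1→OXX/.XO/X.O; (2,1)=+1→OXX/.XO/.XO
ply 3, O at OXX/XXO/..O | (2,0)=-1→OXX/XXO/O.O*; (2,1)=-1→OXX/XXO/.OO
ply 4, X at OXX/XXO/O.O | (2,1)=+1→OXX/XXO/OXO*
ply 5: OXX/XXO/OXO is terminal -1 (O); from .XX/.XO/..O depth 6

PV length from [.XX/.XO/..O]: 4 plies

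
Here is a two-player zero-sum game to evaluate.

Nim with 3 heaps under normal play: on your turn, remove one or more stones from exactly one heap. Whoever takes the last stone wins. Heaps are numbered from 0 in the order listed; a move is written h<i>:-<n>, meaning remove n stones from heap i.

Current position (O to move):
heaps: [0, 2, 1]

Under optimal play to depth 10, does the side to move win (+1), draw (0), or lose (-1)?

value((0,2,1), O) = +1

p1 O@[(0,2,1)]: h1:-1[(0,1,1)]+1* h1:-2[(0,0,1)]-1 h2:-1[(0,2,0)]-1
p2 X@[(0,1,1)]: h1:-1[(0,0,1)]-1* h2:-1[(0,1,0)]-1
p3 O@[(0,0,1)]: h2:-1[(0,0,0)]+1*
p4 X@[(0,0,0)] terminal -1; root [(0,2,1)] d10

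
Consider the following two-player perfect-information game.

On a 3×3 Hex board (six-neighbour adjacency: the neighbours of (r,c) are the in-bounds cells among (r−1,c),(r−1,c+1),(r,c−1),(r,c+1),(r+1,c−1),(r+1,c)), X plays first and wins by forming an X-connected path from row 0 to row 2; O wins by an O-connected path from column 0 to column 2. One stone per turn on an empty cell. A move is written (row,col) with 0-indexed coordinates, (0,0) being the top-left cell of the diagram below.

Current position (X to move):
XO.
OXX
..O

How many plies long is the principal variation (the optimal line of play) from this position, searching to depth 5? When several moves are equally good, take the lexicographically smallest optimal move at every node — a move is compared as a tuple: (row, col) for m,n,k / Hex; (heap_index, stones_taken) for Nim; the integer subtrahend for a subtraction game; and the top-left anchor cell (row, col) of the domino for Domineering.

p1 X@[XO./OXX/..O]: (0,2)[XOX/OXX/..O]+1* (2,0)[XO./OXX/X.O]-1 (2,1)[XO./OXX/.XO]-1
p2 O@[XOX/OXX/..O]: (2,0)[XOX/OXX/O.O]-1* (2,1)[XOX/OXX/.OO]-1
p3 X@[XOX/OXX/O.O]: (2,1)[XOX/OXX/OXO]+1*
p4 O@[XOX/OXX/OXO] terminal -1; root [XO./OXX/..O] d5

PV length from [XO./OXX/..O]: 3 plies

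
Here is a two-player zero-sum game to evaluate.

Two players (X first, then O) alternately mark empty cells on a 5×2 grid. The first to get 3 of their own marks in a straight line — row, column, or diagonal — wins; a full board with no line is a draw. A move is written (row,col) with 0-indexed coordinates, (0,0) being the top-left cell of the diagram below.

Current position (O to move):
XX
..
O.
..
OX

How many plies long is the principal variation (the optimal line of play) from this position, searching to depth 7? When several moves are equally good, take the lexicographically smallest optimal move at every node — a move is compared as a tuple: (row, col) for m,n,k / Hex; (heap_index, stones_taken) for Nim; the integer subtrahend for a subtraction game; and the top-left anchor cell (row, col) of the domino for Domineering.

[XX/../O./../OX] O move#1: (1,0):+0/XX/O./O./../OX, (1,1):+0/XX/.O/O./../OX, (2,1):+0/XX/../OO/../OX, (3,0):+1/XX/../O./O./OX*, (3,1):+0/XX/../O./.O/OX
[XX/../O./O./OX] end (terminal -1, X#2); searched XX/../O./../OX to 7

PV length from [XX/../O./../OX]: 1 ply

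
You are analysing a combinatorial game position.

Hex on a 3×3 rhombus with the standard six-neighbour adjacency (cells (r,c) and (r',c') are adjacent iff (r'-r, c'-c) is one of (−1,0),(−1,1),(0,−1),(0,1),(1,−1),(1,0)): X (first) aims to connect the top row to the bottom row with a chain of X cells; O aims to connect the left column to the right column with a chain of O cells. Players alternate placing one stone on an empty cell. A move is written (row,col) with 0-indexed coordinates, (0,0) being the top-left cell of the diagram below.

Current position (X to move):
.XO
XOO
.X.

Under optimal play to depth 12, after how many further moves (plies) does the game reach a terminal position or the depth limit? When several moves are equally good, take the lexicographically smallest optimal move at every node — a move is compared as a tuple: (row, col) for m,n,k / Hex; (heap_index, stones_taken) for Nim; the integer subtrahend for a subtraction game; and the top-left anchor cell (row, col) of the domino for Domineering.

PV length from [.XO/XOO/.X.]: 1 ply

ply 1, X at .XO/XOO/.X. | (0,0)=-1→XXO/XOO/.X.; (2,0)=+1→.XO/XOO/XX.*; (2,2)=-1→.XO/XOO/.XX
ply 2: .XO/XOO/XX. is terminal -1 (O); from .XO/XOO/.X. depth 12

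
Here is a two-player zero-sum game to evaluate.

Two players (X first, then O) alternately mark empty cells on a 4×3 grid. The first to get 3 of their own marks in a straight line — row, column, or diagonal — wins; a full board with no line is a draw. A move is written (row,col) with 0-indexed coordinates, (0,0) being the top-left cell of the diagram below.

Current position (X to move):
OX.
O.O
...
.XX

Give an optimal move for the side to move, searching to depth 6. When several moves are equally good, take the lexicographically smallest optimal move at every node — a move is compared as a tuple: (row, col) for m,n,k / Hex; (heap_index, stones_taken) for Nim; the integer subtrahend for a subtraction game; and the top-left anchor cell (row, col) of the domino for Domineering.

[OX./O.O/.../.XX] X move#1: (0,2):-1/OXX/O.O/.../.XX, (1,1):-1/OX./OXO/.../.XX, (2,0):-1/OX./O.O/X../.XX, (2,1):-1/OX./O.O/.X./.XX, (2,2):-1/OX./O.O/..X/.XX, (3,0):+1/OX./O.O/.../XXX*
[OX./O.O/.../XXX] end (terminal -1, O#2); searched OX./O.O/.../.XX to 6

X's best at [OX./O.O/.../.XX]: (3,0)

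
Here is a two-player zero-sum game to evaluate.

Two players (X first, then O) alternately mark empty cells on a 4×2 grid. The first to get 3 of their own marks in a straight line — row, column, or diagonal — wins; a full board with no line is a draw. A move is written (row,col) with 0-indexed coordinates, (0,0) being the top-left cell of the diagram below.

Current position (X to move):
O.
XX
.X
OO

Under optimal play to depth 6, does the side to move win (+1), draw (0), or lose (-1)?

[O./XX/.X/OO] X move#1: (0,1):+1/OX/XX/.X/OO*, (2,0):+0/O./XX/XX/OO
[OX/XX/.X/OO] end (terminal -1, O#2); searched O./XX/.X/OO to 6

value(O./XX/.X/OO, X) = +1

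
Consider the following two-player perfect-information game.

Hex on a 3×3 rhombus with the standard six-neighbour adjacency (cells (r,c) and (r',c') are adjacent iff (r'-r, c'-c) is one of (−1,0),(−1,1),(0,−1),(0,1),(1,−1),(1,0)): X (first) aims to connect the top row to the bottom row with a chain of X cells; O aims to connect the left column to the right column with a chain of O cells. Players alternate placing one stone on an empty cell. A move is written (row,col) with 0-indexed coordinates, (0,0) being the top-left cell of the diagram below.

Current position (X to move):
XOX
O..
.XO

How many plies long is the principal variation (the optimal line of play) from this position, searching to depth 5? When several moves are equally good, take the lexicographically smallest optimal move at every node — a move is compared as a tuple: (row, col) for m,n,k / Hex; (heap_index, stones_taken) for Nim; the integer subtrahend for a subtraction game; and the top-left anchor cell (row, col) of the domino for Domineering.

[XOX/O../.XO] X move#1: (1,1):+1/XOX/OX./.XO*, (1,2):+1/XOX/O.X/.XO, (2,0):+1/XOX/O../XXO
[XOX/OX./.XO] end (terminal -1, O#2); searched XOX/O../.XO to 5

PV length from [XOX/O../.XO]: 1 ply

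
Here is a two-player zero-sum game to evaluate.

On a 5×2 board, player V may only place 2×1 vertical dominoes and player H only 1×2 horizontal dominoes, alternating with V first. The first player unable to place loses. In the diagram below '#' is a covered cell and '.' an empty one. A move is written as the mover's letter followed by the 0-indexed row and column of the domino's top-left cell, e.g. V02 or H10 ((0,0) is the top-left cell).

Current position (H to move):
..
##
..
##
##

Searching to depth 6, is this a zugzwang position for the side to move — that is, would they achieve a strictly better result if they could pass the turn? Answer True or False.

[../##/../##/##] H move#1: H00:+1/##/##/../##/##*, H20:+1/../##/##/##/##
[##/##/../##/##] end (terminal -1, V#2); searched ../##/../##/## to 6
pass branch (V moves first from the same position):
  | [../##/../##/##] end (terminal -1, V#1); searched ../##/../##/## to 6
H moving scores +1; H passing scores +1

zugzwang(../##/../##/##, H) = False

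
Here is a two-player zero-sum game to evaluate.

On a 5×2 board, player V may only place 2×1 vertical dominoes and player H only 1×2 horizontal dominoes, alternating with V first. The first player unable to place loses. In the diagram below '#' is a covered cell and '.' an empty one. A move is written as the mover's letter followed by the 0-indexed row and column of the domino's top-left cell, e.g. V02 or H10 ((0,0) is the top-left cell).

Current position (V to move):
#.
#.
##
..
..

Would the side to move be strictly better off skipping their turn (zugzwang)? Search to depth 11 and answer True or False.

p1 V@[#./#./##/../..]: V01[##/##/##/../..]-1 V30[#./#./##/#./#.]+1* V31[#./#./##/.#/.#]+1
p2 H@[#./#./##/#./#.] terminal -1; root [#./#./##/../..] d11
if V skipped the turn, H would face:
~ p1 H@[#./#./##/../..]: H30[#./#./##/##/..]+1* H40[#./#./##/../##]+1
~ p2 V@[#./#./##/##/..]: V01[##/##/##/##/..]-1*
~ p3 H@[##/##/##/##/..]: H40[##/##/##/##/##]+1*
~ p4 V@[##/##/##/##/##] terminal -1; root [#./#./##/../..] d11
compare (V): move=+1 vs pass=-1

zugzwang(#./#./##/../.., V) = False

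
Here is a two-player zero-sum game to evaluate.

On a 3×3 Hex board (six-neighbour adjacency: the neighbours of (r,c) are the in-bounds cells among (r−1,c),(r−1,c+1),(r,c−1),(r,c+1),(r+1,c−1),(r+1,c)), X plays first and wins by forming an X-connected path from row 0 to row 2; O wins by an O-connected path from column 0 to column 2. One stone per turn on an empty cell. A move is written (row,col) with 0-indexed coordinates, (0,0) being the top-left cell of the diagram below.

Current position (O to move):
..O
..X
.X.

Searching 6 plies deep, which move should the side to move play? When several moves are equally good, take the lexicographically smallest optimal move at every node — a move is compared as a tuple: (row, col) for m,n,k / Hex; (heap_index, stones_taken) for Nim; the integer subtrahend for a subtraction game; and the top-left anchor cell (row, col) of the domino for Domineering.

O's best at [..O/..X/.X.]: (0,0)

p1 O@[..O/..X/.X.]: (0,0)[O.O/..X/.X.]+1* (0,1)[.OO/..X/.X.]+1 (1,0)[..O/O.X/.X.]+1 (1,1)[..O/.OX/.X.]+1 (2,0)[..O/..X/OX.]+1 (2,2)[..O/..X/.XO]-1
p2 X@[O.O/..X/.X.]: (0,1)[OXO/..X/.X.]-1* (1,0)[O.O/X.X/.X.]-1 (1,1)[O.O/.XX/.X.]-1 (2,0)[O.O/..X/XX.]-1 (2,2)[O.O/..X/.XX]-1
p3 O@[OXO/..X/.X.]: (1,0)[OXO/O.X/.X.]-1 (1,1)[OXO/.OX/.X.]+1* (2,0)[OXO/..X/OX.]-1 (2,2)[OXO/..X/.XO]-1
p4 X@[OXO/.OX/.X.]: (1,0)[OXO/XOX/.X.]-1* (2,0)[OXO/.OX/XX.]-1 (2,2)[OXO/.OX/.XX]-1
p5 O@[OXO/XOX/.X.]: (2,0)[OXO/XOX/OX.]+1* (2,2)[OXO/XOX/.XO]-1
p6 X@[OXO/XOX/OX.] terminal -1; root [..O/..X/.X.] d6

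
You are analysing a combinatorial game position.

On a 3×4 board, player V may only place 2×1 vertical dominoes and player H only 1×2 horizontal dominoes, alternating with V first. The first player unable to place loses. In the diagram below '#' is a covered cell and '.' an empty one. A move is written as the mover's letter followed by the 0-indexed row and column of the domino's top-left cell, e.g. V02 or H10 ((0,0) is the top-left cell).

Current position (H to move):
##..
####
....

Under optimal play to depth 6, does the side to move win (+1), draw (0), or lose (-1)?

value(##../####/...., H) = +1

ply 1, H at ##../####/.... | H02=+1→####/####/....*; H20=+1→##../####/##..; H21=+1→##../####/.##.; H22=+1→##../####/..##
ply 2: ####/####/.... is terminal -1 (V); from ##../####/.... depth 6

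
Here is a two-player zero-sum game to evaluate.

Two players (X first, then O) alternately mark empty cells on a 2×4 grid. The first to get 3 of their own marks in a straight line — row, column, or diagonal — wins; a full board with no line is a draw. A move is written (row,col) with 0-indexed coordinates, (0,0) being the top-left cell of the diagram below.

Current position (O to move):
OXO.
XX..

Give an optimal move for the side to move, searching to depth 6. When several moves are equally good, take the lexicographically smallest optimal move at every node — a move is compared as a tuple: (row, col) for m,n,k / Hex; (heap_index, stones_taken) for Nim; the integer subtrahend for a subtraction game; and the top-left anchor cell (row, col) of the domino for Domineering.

O's best at [OXO./XX..]: (1,2)

[OXO./XX..] O move#1: (0,3):-1/OXOO/XX.., (1,2):+0/OXO./XXO.*, (1,3):-1/OXO./XX.O
[OXO./XXO.] X move#2: (0,3):+0/OXOX/XXO.*, (1,3):+0/OXO./XXOX
[OXOX/XXO.] O move#3: (1,3):+0/OXOX/XXOO*
[OXOX/XXOO] end (terminal +0, X#4); searched OXO./XX.. to 6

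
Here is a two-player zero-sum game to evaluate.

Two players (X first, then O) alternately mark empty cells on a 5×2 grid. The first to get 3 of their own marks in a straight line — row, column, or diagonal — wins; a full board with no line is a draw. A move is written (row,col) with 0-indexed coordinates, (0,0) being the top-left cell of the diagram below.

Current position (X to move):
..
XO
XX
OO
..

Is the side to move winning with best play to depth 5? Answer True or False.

p1 X@[../XO/XX/OO/..]: (0,0)[X./XO/XX/OO/..]+1* (0,1)[.X/XO/XX/OO/..]+0 (4,0)[../XO/XX/OO/X.]+0 (4,1)[../XO/XX/OO/.X]+0
p2 O@[X./XO/XX/OO/..] terminal -1; root [../XO/XX/OO/..] d5

X winning at [../XO/XX/OO/..]: True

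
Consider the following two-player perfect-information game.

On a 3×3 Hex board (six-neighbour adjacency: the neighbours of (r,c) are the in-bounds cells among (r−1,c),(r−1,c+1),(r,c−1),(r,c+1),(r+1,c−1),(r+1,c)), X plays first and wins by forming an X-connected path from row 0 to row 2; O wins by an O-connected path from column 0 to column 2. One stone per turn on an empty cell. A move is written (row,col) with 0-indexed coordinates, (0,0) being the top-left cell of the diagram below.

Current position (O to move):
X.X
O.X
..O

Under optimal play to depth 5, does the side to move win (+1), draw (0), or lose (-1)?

[X.X/O.X/..O] O move#1: (0,1):-1/XOX/O.X/..O, (1,1):-1/X.X/OOX/..O, (2,0):-1/X.X/O.X/O.O, (2,1):+1/X.X/O.X/.OO*
[X.X/O.X/.OO] X move#2: (0,1):-1/XXX/O.X/.OO*, (1,1):-1/X.X/OXX/.OO, (2,0):-1/X.X/O.X/XOO
[XXX/O.X/.OO] O move#3: (1,1):+1/XXX/OOX/.OO*, (2,0):+1/XXX/O.X/OOO
[XXX/OOX/.OO] end (terminal -1, X#4); searched X.X/O.X/..O to 5

value(X.X/O.X/..O, O) = +1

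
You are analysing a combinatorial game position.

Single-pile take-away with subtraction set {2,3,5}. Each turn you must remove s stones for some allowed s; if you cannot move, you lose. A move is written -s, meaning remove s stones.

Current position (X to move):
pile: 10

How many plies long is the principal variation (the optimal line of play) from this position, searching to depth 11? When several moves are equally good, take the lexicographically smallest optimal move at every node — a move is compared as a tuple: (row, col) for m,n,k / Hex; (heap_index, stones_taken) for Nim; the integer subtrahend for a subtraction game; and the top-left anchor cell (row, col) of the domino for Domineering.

ply 1, X at 10 | -2=+1→8*; -3=+1→7; -5=-1→5
ply 2, O at 8 | -2=-1→6*; -3=-1→5; -5=-1→3
ply 3, X at 6 | -2=-1→4; -3=-1→3; -5=+1→1*
ply 4: 1 is terminal -1 (O); from 10 depth 11

PV length from [10]: 3 plies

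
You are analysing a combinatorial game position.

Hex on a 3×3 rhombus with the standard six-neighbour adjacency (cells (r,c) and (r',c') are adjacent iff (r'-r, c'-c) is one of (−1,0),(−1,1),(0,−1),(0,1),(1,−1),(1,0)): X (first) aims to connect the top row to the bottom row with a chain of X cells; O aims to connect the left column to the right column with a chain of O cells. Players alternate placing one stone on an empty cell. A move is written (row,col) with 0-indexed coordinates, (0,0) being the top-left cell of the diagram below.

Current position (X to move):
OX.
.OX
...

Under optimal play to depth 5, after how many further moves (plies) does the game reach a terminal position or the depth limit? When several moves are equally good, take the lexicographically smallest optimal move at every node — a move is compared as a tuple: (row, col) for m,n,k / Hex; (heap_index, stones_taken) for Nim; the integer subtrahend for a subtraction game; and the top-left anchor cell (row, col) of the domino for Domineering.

PV length from [OX./.OX/...]: 5 plies

ply 1, X at OX./.OX/... | (0,2)=+1→OXX/.OX/...*; (1,0)=+1→OX./XOX/...; (2,0)=+1→OX./.OX/X..; (2,1)=-1→OX./.OX/.X.; (2,2)=-1→OX./.OX/..X
ply 2, O at OXX/.OX/... | (1,0)=-1→OXX/OOX/...*; (2,0)=-1→OXX/.OX/O..; (2,1)=-1→OXX/.OX/.O.; (2,2)=-1→OXX/.OX/..O
ply 3, X at OXX/OOX/... | (2,0)=+1→OXX/OOX/X..*; (2,1)=+1→OXX/OOX/.X.; (2,2)=+1→OXX/OOX/..X
ply 4, O at OXX/OOX/X.. | (2,1)=-1→OXX/OOX/XO.*; (2,2)=-1→OXX/OOX/X.O
ply 5, X at OXX/OOX/XO. | (2,2)=+1→OXX/OOX/XOX*
ply 6: OXX/OOX/XOX is terminal -1 (O); from OX./.OX/... depth 5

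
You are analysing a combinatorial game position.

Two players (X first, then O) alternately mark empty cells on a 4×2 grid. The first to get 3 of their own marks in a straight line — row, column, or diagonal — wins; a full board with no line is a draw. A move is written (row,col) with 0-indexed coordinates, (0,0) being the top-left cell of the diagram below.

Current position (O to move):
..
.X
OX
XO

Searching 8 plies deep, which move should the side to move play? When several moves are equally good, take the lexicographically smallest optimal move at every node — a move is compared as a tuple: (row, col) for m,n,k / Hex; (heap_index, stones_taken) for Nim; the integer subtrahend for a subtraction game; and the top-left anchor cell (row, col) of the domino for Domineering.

O's best at [../.X/OX/XO]: (0,1)

ply 1, O at ../.X/OX/XO | (0,0)=-1→O./.X/OX/XO; (0,1)=+0→.O/.X/OX/XO*; (1,0)=-1→../OX/OX/XO
ply 2, X at .O/.X/OX/XO | (0,0)=+0→XO/.X/OX/XO*; (1,0)=+0→.O/XX/OX/XO
ply 3, O at XO/.X/OX/XO | (1,0)=+0→XO/OX/OX/XO*
ply 4: XO/OX/OX/XO is terminal +0 (X); from ../.X/OX/XO depth 8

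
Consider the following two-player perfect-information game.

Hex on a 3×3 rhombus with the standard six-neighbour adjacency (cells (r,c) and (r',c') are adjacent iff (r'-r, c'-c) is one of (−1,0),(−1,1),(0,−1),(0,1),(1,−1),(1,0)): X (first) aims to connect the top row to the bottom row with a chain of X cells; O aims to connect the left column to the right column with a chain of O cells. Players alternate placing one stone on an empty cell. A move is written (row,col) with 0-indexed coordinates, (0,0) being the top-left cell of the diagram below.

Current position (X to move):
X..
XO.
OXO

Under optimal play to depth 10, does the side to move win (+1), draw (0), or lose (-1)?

value(X../XO./OXO, X) = -1

[X../XO./OXO] X move#1: (0,1):-1/XX./XO./OXO*, (0,2):-1/X.X/XO./OXO, (1,2):-1/X../XOX/OXO
[XX./XO./OXO] O move#2: (0,2):+1/XXO/XO./OXO*, (1,2):+1/XX./XOO/OXO
[XXO/XO./OXO] end (terminal -1, X#3); searched X../XO./OXO to 10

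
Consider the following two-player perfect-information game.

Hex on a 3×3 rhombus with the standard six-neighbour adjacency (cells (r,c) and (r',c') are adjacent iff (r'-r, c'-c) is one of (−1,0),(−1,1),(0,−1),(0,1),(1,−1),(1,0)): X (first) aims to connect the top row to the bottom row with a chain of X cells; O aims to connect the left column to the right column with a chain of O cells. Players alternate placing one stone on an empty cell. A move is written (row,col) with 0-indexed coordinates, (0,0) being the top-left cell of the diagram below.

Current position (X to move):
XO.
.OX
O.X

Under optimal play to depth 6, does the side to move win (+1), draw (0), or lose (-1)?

value(XO./.OX/O.X, X) = +1

ply 1, X at XO./.OX/O.X | (0,2)=+1→XOX/.OX/O.X*; (1,0)=-1→XO./XOX/O.X; (2,1)=-1→XO./.OX/OXX
ply 2: XOX/.OX/O.X is terminal -1 (O); from XO./.OX/O.X depth 6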